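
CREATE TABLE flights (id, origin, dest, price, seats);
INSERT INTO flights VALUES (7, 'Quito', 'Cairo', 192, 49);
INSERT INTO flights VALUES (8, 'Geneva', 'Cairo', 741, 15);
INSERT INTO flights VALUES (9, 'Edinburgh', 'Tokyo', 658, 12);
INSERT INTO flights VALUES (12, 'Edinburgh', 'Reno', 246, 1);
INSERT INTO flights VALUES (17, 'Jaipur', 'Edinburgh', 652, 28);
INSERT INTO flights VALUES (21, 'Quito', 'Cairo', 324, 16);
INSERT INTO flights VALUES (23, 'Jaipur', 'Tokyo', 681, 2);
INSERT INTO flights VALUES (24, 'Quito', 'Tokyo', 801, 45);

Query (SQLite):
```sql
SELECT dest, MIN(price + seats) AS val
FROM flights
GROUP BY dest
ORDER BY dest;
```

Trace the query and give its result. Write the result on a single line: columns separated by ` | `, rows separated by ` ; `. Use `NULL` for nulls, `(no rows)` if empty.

For each row compute price + seats.
Group by dest; take MIN of the expression per group.
  Cairo: ids {7, 8, 21} → MIN(price + seats)=241
  Edinburgh: ids {17} → MIN(price + seats)=680
  Reno: ids {12} → MIN(price + seats)=247
  Tokyo: ids {9, 23, 24} → MIN(price + seats)=670

Cairo | 241 ; Edinburgh | 680 ; Reno | 247 ; Tokyo | 670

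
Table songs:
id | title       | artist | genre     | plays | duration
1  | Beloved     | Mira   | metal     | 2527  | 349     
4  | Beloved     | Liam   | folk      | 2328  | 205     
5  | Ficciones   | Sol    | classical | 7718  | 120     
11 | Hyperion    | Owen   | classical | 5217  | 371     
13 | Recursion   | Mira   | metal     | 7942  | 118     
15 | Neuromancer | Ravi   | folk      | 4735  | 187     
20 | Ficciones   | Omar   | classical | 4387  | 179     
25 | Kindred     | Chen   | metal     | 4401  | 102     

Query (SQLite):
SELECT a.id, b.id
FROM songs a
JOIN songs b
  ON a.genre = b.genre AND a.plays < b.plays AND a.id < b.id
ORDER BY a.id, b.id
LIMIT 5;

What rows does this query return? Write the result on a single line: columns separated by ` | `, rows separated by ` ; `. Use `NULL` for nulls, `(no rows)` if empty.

1 | 13 ; 1 | 25 ; 4 | 15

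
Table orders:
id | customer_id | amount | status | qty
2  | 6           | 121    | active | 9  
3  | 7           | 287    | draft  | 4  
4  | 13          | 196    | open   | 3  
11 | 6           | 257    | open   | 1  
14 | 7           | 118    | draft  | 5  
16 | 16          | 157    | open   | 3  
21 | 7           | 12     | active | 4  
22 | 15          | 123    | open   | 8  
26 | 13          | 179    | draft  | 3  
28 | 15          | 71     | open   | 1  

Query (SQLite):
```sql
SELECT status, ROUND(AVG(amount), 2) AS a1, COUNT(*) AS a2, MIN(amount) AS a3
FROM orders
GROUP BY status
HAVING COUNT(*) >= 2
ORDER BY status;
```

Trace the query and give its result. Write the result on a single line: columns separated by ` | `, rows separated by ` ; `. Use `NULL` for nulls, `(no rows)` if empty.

Group orders by status.
Per group compute: ROUND(AVG(amount), 2), COUNT(*), MIN(amount).
HAVING: drop groups with fewer than 2 rows.
  active: ids {2, 21} → ROUND(AVG(amount), 2)=66.5, COUNT(*)=2, MIN(amount)=12
  draft: ids {3, 14, 26} → ROUND(AVG(amount), 2)=194.67, COUNT(*)=3, MIN(amount)=118
  open: ids {4, 11, 16, 22, 28} → ROUND(AVG(amount), 2)=160.8, COUNT(*)=5, MIN(amount)=71

active | 66.5 | 2 | 12 ; draft | 194.67 | 3 | 118 ; open | 160.8 | 5 | 71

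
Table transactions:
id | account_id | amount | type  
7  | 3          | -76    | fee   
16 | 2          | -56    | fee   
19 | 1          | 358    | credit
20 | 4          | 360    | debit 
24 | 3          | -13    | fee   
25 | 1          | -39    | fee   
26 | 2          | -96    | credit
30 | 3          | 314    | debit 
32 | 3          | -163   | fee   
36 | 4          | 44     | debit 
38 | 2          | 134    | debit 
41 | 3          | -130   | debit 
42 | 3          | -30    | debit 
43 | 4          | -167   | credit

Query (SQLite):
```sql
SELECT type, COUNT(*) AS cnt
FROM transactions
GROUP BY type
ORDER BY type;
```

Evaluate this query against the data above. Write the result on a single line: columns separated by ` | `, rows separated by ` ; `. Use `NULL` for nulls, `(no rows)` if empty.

credit | 3 ; debit | 6 ; fee | 5

Partition transactions by type; compute COUNT(*) within each group.
  credit: ids {19, 26, 43} → COUNT(*)=3
  debit: ids {20, 30, 36, 38, 41, 42} → COUNT(*)=6
  fee: ids {7, 16, 24, 25, 32} → COUNT(*)=5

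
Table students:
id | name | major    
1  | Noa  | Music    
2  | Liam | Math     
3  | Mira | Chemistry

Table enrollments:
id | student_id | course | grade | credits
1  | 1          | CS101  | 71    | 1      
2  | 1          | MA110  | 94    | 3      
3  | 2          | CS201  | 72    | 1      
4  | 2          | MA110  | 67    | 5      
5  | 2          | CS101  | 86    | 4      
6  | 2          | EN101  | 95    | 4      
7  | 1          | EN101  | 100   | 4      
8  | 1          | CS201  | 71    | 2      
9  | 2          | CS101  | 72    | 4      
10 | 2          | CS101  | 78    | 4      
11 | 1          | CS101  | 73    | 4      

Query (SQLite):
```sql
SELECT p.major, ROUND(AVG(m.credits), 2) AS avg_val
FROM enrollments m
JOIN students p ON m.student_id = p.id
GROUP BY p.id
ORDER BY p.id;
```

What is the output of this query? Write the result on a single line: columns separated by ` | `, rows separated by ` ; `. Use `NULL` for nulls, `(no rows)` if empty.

Music | 2.8 ; Math | 3.67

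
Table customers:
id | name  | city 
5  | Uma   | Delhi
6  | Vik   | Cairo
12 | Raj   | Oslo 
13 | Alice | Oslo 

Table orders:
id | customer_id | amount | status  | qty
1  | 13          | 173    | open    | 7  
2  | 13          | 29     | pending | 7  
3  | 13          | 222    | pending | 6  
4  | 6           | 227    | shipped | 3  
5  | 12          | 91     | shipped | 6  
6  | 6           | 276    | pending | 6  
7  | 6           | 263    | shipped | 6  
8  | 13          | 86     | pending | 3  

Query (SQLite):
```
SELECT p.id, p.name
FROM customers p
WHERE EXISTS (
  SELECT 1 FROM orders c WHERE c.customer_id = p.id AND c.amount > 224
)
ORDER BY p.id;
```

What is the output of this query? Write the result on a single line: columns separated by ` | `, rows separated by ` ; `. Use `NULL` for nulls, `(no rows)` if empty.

6 | Vik

For each customers row, check whether any orders with matching customer_id has amount > 224.
Keep rows where that is true.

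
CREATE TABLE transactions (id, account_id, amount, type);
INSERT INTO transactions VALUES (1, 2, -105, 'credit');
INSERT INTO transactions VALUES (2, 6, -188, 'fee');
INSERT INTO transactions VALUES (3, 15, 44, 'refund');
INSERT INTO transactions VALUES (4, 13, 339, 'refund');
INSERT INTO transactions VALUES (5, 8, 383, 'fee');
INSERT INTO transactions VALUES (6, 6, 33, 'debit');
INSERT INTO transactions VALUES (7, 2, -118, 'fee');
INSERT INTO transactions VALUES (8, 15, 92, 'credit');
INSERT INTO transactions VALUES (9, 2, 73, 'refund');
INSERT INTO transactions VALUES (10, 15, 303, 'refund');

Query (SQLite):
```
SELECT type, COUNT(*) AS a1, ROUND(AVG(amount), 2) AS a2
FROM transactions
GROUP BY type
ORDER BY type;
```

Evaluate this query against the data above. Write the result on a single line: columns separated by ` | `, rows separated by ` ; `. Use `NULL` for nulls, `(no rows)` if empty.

credit | 2 | -6.5 ; debit | 1 | 33 ; fee | 3 | 25.67 ; refund | 4 | 189.75

Group transactions by type.
Per group compute: COUNT(*), ROUND(AVG(amount), 2).
  credit: ids {1, 8} → COUNT(*)=2, ROUND(AVG(amount), 2)=-6.5
  debit: ids {6} → COUNT(*)=1, ROUND(AVG(amount), 2)=33
  fee: ids {2, 5, 7} → COUNT(*)=3, ROUND(AVG(amount), 2)=25.67
  refund: ids {3, 4, 9, 10} → COUNT(*)=4, ROUND(AVG(amount), 2)=189.75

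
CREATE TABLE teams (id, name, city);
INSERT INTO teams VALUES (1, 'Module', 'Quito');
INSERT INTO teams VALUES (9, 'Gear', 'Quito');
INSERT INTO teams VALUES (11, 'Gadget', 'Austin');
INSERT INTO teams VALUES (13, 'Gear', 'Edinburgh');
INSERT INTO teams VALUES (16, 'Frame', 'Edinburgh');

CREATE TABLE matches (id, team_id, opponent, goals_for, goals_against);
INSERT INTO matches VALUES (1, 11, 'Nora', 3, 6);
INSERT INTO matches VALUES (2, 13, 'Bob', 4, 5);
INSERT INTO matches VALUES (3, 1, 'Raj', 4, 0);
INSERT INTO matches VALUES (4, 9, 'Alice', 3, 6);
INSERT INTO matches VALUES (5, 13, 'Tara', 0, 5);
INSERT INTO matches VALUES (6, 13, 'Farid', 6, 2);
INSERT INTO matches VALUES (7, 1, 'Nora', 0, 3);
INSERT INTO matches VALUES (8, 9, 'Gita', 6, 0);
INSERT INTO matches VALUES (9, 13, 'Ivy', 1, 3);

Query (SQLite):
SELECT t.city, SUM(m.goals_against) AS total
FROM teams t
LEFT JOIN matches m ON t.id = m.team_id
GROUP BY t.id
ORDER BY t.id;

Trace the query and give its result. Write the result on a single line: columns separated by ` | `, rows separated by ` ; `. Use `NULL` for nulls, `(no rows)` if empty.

LEFT JOIN keeps every teams row; unmatched ones get NULL for matches columns.
Group by teams.id and compute SUM(m.goals_against). SUM over an all-NULL group is NULL.
  1: ids {3, 7} → SUM(m.goals_against)=3
  9: ids {4, 8} → SUM(m.goals_against)=6
  11: ids {1} → SUM(m.goals_against)=6
  13: ids {2, 5, 6, 9} → SUM(m.goals_against)=15
  16: ids {—} → SUM(m.goals_against)=NULL

Quito | 3 ; Quito | 6 ; Austin | 6 ; Edinburgh | 15 ; Edinburgh | NULL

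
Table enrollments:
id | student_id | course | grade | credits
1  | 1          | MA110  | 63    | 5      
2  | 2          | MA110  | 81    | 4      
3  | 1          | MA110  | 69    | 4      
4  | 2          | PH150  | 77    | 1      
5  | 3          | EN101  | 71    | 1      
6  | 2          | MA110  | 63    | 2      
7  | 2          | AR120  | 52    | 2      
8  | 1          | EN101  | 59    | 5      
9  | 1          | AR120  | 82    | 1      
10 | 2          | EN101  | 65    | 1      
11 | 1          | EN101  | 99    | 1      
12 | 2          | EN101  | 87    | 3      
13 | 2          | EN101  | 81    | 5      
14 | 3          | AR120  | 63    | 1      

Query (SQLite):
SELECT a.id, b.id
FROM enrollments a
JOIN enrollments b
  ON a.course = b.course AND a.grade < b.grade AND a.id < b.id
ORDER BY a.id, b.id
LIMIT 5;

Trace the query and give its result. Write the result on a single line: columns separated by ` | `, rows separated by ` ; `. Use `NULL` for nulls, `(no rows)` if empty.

Pairs (a,b) with same course, a.grade < b.grade, a.id < b.id.
course groups: AR120:{7,9,14} EN101:{5,8,10,11,12,13} MA110:{1,2,3,6} PH150:{4}
Ordered by (a.id, b.id); first 5.

1 | 2 ; 1 | 3 ; 5 | 11 ; 5 | 12 ; 5 | 13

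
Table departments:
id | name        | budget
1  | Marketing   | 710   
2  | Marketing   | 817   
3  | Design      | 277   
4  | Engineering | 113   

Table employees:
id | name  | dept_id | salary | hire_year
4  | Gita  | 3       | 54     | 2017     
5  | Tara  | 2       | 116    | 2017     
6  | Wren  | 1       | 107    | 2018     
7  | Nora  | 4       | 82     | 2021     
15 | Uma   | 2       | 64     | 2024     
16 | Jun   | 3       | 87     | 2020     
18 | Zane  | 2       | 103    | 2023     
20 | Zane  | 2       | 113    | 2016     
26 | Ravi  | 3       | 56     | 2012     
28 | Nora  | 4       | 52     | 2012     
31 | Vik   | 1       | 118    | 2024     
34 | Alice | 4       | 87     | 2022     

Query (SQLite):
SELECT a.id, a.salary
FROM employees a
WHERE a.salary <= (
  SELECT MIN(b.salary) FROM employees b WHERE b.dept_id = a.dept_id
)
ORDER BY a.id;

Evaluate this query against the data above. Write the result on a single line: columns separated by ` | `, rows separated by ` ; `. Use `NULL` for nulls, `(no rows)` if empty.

For each employees row a, compute MIN(salary) over rows sharing a.dept_id.
Keep row a if a.salary <= that per-group MIN.
  dept_id=1: MIN(salary) = 107
  dept_id=2: MIN(salary) = 64
  dept_id=3: MIN(salary) = 54
  dept_id=4: MIN(salary) = 52

4 | 54 ; 6 | 107 ; 15 | 64 ; 28 | 52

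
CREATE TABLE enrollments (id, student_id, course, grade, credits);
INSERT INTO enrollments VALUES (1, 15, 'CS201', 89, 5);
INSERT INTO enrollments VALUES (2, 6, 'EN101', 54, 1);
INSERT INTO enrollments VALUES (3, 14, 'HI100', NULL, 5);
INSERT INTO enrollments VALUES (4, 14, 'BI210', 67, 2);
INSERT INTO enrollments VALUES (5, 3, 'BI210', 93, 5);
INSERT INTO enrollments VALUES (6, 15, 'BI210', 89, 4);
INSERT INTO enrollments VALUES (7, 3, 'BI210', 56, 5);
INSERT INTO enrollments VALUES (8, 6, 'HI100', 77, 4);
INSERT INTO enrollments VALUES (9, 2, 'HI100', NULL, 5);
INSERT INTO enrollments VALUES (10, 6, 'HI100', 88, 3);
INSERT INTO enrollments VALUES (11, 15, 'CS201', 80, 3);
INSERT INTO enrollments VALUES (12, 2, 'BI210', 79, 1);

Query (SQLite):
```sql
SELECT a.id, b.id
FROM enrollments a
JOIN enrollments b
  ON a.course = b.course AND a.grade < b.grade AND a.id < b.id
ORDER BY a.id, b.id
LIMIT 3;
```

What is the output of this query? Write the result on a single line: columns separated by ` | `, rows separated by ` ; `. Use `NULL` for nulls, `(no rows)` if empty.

Pairs (a,b) with same course, a.grade < b.grade, a.id < b.id.
course groups: BI210:{4,5,6,7,12} CS201:{1,11} EN101:{2} HI100:{3,8,9,10}
Ordered by (a.id, b.id); first 3.

4 | 5 ; 4 | 6 ; 4 | 12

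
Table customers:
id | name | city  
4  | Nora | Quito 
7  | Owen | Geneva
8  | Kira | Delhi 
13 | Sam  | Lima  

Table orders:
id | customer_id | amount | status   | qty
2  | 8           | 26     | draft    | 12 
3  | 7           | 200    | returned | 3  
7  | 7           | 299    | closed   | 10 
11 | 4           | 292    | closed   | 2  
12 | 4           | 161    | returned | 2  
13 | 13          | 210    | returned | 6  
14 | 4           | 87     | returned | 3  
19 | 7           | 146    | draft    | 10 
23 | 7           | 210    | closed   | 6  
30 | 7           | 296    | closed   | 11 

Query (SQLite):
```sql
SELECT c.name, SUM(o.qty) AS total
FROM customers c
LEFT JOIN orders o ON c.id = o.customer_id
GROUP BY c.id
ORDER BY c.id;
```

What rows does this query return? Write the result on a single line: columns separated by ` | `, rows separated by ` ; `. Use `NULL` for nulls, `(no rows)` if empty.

Nora | 7 ; Owen | 40 ; Kira | 12 ; Sam | 6

LEFT JOIN keeps every customers row; unmatched ones get NULL for orders columns.
Group by customers.id and compute SUM(o.qty). SUM over an all-NULL group is NULL.
  4: ids {11, 12, 14} → SUM(o.qty)=7
  7: ids {3, 7, 19, 23, 30} → SUM(o.qty)=40
  8: ids {2} → SUM(o.qty)=12
  13: ids {13} → SUM(o.qty)=6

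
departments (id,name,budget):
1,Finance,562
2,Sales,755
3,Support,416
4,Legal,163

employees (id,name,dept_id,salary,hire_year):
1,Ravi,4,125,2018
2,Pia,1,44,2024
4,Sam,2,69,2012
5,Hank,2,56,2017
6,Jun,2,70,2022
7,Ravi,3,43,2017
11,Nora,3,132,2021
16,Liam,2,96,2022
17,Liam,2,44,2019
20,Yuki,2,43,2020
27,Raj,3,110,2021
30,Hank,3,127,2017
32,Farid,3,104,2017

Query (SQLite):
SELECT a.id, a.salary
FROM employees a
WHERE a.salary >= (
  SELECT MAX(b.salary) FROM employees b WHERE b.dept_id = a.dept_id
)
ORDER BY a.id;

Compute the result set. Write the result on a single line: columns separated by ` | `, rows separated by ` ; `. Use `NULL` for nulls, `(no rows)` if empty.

1 | 125 ; 2 | 44 ; 11 | 132 ; 16 | 96

For each employees row a, compute MAX(salary) over rows sharing a.dept_id.
Keep row a if a.salary >= that per-group MAX.
  dept_id=1: MAX(salary) = 44
  dept_id=2: MAX(salary) = 96
  dept_id=3: MAX(salary) = 132
  dept_id=4: MAX(salary) = 125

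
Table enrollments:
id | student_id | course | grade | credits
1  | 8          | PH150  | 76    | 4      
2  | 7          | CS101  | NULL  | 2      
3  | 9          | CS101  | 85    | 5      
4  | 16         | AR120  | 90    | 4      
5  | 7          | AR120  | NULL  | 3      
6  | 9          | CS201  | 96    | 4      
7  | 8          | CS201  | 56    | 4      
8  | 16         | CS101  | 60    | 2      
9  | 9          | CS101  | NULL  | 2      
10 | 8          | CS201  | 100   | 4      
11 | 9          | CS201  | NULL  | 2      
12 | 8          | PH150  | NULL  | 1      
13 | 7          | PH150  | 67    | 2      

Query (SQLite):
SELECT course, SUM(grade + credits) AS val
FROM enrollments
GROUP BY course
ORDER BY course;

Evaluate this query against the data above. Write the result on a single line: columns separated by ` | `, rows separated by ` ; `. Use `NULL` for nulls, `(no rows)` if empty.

AR120 | 94 ; CS101 | 152 ; CS201 | 264 ; PH150 | 149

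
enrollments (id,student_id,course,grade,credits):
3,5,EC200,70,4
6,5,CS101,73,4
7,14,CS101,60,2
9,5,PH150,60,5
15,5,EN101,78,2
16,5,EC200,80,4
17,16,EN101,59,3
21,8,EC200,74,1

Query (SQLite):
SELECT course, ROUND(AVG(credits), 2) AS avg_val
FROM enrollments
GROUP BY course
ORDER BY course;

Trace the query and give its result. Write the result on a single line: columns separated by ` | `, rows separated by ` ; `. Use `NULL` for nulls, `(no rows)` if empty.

CS101 | 3 ; EC200 | 3 ; EN101 | 2.5 ; PH150 | 5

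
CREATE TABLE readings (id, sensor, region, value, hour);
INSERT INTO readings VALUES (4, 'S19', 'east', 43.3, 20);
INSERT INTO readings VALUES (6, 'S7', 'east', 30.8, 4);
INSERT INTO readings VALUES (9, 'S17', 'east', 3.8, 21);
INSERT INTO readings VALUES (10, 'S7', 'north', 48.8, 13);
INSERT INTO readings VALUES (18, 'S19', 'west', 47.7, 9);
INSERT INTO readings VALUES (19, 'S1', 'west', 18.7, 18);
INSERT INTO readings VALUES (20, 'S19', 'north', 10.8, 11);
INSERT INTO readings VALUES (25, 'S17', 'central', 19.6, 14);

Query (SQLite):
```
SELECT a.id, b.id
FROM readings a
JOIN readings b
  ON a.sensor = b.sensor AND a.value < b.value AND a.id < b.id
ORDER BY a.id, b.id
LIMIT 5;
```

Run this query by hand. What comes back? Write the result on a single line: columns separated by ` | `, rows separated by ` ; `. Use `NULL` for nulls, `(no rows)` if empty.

Pairs (a,b) with same sensor, a.value < b.value, a.id < b.id.
sensor groups: S1:{19} S17:{9,25} S19:{4,18,20} S7:{6,10}
Ordered by (a.id, b.id); first 5.

4 | 18 ; 6 | 10 ; 9 | 25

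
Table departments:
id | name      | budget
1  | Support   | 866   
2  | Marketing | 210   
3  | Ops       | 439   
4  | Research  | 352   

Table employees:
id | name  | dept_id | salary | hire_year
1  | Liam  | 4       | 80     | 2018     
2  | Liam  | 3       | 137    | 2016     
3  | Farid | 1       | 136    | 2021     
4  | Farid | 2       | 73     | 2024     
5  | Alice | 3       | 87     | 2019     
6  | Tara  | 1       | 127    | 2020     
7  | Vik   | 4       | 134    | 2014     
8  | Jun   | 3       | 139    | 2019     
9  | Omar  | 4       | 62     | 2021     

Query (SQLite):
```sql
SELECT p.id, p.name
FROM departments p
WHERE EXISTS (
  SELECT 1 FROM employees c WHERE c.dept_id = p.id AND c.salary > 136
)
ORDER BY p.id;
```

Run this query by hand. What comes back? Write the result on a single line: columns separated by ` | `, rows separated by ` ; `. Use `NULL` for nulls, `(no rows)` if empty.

3 | Ops

For each departments row, check whether any employees with matching dept_id has salary > 136.
Keep rows where that is true.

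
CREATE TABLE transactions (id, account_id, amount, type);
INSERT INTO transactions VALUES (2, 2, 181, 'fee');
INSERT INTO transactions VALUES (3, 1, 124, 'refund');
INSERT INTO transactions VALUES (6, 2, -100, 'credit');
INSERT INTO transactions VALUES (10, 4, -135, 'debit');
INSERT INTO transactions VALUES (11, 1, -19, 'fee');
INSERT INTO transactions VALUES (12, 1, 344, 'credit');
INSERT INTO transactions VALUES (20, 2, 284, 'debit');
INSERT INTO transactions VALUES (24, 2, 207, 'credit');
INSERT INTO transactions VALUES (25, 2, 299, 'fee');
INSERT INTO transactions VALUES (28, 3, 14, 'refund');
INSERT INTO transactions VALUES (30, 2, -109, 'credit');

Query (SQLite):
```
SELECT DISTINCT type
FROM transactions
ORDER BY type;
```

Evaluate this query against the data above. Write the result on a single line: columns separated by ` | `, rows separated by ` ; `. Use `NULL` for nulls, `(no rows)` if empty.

credit ; debit ; fee ; refund

Collect distinct type values from transactions.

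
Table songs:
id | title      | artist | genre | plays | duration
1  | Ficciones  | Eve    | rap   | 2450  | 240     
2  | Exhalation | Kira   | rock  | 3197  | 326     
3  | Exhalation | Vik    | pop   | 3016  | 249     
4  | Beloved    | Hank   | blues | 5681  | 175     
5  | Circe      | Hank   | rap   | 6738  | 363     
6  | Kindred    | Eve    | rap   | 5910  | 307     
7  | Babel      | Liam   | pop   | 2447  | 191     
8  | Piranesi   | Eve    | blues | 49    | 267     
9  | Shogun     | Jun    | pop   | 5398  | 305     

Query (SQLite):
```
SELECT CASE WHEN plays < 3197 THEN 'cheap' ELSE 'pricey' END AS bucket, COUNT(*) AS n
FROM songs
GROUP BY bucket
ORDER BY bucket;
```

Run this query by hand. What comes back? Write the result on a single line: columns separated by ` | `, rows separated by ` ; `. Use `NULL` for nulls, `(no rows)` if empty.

cheap | 4 ; pricey | 5

Bucket rows by plays < 3197 → 'cheap' else 'pricey'; count each bucket.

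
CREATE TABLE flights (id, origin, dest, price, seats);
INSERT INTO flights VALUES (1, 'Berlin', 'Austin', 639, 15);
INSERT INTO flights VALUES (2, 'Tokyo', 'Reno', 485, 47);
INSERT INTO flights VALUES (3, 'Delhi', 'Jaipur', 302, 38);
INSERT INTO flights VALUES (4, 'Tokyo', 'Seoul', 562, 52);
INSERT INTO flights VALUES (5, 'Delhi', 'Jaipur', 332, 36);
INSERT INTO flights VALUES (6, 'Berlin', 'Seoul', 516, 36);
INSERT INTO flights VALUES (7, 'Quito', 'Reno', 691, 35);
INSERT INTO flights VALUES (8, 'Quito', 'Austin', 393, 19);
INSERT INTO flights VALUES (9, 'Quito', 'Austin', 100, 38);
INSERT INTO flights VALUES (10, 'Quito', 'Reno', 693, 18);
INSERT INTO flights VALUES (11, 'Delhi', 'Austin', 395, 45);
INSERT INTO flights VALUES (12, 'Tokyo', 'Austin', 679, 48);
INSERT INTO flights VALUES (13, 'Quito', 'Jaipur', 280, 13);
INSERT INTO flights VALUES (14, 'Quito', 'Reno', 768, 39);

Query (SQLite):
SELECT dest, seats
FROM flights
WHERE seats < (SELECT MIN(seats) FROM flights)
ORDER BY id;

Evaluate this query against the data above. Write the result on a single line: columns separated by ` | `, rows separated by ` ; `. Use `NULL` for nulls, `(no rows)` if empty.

(no rows)

Scalar subquery: MIN(seats) over all flights rows = 13.
Keep rows where seats < that value.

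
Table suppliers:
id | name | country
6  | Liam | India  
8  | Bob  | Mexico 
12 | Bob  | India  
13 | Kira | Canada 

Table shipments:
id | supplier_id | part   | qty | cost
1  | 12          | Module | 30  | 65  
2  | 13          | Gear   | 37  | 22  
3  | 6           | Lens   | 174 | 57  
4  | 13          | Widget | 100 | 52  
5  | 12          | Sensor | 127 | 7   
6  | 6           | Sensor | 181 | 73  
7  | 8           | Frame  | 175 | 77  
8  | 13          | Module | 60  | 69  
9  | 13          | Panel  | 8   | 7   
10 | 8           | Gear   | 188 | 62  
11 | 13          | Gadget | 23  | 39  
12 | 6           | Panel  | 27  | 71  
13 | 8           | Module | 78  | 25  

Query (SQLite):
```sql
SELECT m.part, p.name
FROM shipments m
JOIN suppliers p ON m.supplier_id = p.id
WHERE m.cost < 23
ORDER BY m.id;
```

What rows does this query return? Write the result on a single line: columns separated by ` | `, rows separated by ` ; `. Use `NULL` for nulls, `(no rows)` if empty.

Gear | Kira ; Sensor | Bob ; Panel | Kira

Each shipments row matches the suppliers row where supplier_id = suppliers.id.
Then keep rows with m.cost < 23.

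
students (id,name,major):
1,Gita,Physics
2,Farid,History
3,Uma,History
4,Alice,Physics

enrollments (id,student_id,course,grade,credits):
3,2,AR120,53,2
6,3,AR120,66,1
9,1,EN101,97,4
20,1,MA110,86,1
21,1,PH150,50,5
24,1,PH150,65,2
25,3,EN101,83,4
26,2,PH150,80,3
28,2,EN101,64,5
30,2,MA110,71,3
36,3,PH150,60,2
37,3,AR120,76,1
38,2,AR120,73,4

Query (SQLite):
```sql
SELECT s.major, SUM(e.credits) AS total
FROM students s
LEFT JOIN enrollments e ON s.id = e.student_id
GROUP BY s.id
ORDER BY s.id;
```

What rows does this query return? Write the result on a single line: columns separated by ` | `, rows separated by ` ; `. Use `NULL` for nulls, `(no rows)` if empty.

Physics | 12 ; History | 17 ; History | 8 ; Physics | NULL

LEFT JOIN keeps every students row; unmatched ones get NULL for enrollments columns.
Group by students.id and compute SUM(e.credits). SUM over an all-NULL group is NULL.
  1: ids {9, 20, 21, 24} → SUM(e.credits)=12
  2: ids {3, 26, 28, 30, 38} → SUM(e.credits)=17
  3: ids {6, 25, 36, 37} → SUM(e.credits)=8
  4: ids {—} → SUM(e.credits)=NULL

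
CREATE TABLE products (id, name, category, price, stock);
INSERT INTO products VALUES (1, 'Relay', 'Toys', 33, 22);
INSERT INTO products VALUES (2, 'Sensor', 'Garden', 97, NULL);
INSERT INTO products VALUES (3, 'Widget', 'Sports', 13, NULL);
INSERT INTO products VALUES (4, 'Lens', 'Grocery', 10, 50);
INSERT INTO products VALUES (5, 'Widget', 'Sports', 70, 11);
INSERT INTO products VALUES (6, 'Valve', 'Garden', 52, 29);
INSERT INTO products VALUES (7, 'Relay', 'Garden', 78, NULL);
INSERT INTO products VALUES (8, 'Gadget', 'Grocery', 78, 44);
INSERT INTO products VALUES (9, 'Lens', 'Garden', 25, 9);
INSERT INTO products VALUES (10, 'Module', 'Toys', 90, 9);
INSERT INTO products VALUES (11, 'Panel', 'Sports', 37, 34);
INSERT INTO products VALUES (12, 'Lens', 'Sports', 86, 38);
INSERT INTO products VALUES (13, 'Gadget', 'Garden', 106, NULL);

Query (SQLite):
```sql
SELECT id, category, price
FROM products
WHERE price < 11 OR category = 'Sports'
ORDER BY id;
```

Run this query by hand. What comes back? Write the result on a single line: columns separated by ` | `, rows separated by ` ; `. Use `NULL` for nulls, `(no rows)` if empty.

3 | Sports | 13 ; 4 | Grocery | 10 ; 5 | Sports | 70 ; 11 | Sports | 37 ; 12 | Sports | 86

price < 11: ids {4}
category = 'Sports': ids {3, 5, 11, 12}
Combine with OR.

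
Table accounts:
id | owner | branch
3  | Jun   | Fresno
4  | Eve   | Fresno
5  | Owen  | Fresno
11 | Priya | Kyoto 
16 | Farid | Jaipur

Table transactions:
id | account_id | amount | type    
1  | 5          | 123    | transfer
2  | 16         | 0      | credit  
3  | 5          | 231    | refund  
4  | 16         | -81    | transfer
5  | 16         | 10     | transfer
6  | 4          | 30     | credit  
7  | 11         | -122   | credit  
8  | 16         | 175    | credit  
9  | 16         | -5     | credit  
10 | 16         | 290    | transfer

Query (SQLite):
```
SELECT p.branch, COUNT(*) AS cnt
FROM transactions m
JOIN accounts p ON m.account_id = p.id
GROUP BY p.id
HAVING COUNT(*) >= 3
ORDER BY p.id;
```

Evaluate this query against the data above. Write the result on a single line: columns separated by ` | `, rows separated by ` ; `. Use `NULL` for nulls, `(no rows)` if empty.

Jaipur | 6

Join each transactions row to its accounts via account_id.
Group joined rows by accounts.id; compute COUNT(*) per group.
HAVING: keep groups with count ≥ 3.
  4: ids {6} → COUNT(*)=1
  5: ids {1, 3} → COUNT(*)=2
  11: ids {7} → COUNT(*)=1
  16: ids {2, 4, 5, 8, 9, 10} → COUNT(*)=6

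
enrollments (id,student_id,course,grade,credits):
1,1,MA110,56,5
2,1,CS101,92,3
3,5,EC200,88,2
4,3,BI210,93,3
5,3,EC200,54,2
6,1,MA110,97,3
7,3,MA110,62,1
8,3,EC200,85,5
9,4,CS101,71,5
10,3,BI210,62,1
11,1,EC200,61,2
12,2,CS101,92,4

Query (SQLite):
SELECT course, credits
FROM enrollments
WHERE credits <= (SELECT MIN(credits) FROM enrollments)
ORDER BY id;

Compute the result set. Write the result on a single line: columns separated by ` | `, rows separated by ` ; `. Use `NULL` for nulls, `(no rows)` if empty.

Scalar subquery: MIN(credits) over all enrollments rows = 1.
Keep rows where credits <= that value.

MA110 | 1 ; BI210 | 1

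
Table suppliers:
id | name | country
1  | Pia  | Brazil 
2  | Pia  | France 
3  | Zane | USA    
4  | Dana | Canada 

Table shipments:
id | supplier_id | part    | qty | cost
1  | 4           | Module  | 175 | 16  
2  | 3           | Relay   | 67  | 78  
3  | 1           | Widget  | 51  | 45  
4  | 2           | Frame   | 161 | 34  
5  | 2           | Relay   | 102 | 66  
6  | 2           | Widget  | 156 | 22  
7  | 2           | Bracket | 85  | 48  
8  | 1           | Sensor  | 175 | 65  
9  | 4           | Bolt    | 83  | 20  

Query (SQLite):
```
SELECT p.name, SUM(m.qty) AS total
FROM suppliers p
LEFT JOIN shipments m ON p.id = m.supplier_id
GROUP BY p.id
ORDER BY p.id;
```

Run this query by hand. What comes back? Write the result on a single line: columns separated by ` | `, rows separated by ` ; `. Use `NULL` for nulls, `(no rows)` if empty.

Pia | 226 ; Pia | 504 ; Zane | 67 ; Dana | 258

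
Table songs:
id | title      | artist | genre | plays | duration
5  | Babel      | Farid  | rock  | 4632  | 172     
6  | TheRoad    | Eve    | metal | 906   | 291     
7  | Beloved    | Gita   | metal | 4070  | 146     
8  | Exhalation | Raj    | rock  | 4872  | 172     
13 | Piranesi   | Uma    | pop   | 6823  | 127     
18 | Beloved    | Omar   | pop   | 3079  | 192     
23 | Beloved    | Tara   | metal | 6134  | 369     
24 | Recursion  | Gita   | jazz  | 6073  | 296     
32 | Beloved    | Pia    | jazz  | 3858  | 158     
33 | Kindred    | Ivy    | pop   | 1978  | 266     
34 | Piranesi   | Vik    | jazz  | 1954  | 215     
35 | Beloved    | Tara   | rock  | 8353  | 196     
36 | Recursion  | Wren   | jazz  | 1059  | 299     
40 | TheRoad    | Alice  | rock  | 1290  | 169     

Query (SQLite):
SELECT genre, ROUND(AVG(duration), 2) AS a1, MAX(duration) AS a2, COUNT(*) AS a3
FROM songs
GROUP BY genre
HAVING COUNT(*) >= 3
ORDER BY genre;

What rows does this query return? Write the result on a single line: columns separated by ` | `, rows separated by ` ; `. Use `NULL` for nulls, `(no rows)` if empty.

Group songs by genre.
Per group compute: ROUND(AVG(duration), 2), MAX(duration), COUNT(*).
HAVING: drop groups with fewer than 3 rows.
  jazz: ids {24, 32, 34, 36} → ROUND(AVG(duration), 2)=242, MAX(duration)=299, COUNT(*)=4
  metal: ids {6, 7, 23} → ROUND(AVG(duration), 2)=268.67, MAX(duration)=369, COUNT(*)=3
  pop: ids {13, 18, 33} → ROUND(AVG(duration), 2)=195, MAX(duration)=266, COUNT(*)=3
  rock: ids {5, 8, 35, 40} → ROUND(AVG(duration), 2)=177.25, MAX(duration)=196, COUNT(*)=4

jazz | 242 | 299 | 4 ; metal | 268.67 | 369 | 3 ; pop | 195 | 266 | 3 ; rock | 177.25 | 196 | 4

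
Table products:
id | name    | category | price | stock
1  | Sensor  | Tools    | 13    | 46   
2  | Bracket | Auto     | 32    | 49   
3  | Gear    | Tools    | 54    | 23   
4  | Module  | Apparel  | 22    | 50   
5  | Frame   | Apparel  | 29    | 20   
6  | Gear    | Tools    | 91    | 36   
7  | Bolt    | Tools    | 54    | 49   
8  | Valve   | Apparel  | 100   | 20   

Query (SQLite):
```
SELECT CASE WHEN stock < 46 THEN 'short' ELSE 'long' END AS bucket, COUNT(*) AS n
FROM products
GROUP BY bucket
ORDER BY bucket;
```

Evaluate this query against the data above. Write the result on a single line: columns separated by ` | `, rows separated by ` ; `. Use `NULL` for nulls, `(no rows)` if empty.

Bucket rows by stock < 46 → 'short' else 'long'; count each bucket.

long | 4 ; short | 4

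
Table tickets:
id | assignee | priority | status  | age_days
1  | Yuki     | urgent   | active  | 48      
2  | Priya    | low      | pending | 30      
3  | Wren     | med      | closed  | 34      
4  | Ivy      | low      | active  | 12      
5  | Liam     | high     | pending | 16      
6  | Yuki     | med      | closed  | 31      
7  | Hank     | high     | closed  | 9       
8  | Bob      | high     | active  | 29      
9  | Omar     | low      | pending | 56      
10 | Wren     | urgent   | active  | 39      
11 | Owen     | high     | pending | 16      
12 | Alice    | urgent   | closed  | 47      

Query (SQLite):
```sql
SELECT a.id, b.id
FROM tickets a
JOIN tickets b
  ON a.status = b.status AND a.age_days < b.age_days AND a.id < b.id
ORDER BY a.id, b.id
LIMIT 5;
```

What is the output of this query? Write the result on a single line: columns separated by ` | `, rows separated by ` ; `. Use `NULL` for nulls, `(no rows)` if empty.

2 | 9 ; 3 | 12 ; 4 | 8 ; 4 | 10 ; 5 | 9

Pairs (a,b) with same status, a.age_days < b.age_days, a.id < b.id.
status groups: active:{1,4,8,10} closed:{3,6,7,12} pending:{2,5,9,11}
Ordered by (a.id, b.id); first 5.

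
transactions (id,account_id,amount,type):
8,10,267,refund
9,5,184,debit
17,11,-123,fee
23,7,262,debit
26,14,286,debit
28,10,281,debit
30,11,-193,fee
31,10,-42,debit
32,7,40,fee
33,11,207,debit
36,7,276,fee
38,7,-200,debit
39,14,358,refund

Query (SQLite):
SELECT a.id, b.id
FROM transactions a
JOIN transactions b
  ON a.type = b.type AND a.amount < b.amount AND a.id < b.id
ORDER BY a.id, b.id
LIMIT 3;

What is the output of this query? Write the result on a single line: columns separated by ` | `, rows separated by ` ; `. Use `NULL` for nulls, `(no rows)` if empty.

Pairs (a,b) with same type, a.amount < b.amount, a.id < b.id.
type groups: debit:{9,23,26,28,31,33,38} fee:{17,30,32,36} refund:{8,39}
Ordered by (a.id, b.id); first 3.

8 | 39 ; 9 | 23 ; 9 | 26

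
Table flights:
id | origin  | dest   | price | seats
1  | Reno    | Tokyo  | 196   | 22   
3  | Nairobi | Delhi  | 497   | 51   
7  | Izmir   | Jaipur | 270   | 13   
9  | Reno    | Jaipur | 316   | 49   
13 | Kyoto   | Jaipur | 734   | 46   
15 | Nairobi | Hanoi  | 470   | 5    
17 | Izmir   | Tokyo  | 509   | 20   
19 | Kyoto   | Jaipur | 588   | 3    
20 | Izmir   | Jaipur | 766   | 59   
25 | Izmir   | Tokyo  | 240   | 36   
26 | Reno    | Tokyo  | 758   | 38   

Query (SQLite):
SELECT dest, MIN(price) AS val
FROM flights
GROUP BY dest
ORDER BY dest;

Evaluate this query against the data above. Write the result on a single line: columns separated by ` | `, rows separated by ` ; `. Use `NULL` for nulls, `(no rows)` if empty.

Partition flights by dest; compute MIN(price) within each group.
  Delhi: ids {3} → MIN(price)=497
  Hanoi: ids {15} → MIN(price)=470
  Jaipur: ids {7, 9, 13, 19, 20} → MIN(price)=270
  Tokyo: ids {1, 17, 25, 26} → MIN(price)=196

Delhi | 497 ; Hanoi | 470 ; Jaipur | 270 ; Tokyo | 196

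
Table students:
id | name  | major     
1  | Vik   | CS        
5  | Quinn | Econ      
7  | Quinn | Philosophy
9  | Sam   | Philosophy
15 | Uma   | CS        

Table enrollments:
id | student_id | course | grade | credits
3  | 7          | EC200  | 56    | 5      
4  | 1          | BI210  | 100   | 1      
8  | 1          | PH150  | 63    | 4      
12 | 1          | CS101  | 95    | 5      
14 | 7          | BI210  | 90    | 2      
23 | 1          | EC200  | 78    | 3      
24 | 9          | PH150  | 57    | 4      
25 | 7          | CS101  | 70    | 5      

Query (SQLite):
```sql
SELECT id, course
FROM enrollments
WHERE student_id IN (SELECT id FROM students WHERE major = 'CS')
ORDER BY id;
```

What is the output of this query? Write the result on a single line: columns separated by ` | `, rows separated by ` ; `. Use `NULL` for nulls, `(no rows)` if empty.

Inner query: students.id where major = 'CS'.
Outer: keep enrollments rows whose student_id is in that set.
Inner query → {1, 15}

4 | BI210 ; 8 | PH150 ; 12 | CS101 ; 23 | EC200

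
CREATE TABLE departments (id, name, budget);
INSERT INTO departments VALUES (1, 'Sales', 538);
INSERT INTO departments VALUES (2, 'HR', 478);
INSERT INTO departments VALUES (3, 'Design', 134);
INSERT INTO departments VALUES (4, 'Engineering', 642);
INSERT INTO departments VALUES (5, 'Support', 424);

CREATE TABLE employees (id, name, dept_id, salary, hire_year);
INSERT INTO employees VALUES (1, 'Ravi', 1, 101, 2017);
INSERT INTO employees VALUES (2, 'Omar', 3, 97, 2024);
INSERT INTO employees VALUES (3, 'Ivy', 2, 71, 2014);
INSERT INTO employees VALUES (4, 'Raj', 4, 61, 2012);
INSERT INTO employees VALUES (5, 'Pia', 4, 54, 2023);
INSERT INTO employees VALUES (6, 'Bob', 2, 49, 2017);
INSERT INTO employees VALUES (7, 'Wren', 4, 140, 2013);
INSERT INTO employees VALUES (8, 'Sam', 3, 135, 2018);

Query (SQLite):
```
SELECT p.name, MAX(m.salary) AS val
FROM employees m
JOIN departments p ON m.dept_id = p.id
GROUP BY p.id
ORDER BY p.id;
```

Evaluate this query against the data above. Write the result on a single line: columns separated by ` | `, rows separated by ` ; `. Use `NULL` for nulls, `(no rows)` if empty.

Sales | 101 ; HR | 71 ; Design | 135 ; Engineering | 140

Join each employees row to its departments via dept_id.
Group joined rows by departments.id; compute MAX(m.salary) per group.
  1: ids {1} → MAX(m.salary)=101
  2: ids {3, 6} → MAX(m.salary)=71
  3: ids {2, 8} → MAX(m.salary)=135
  4: ids {4, 5, 7} → MAX(m.salary)=140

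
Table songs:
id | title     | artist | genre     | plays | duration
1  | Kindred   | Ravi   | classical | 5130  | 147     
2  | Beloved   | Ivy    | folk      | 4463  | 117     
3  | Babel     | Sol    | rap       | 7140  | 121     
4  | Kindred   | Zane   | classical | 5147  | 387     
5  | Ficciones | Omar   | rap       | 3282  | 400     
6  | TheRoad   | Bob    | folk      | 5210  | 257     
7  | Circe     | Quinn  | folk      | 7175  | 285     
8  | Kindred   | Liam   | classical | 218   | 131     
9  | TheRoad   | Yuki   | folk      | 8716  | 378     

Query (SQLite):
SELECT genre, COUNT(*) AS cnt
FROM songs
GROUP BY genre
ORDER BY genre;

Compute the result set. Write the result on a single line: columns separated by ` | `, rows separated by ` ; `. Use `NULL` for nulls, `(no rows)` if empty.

classical | 3 ; folk | 4 ; rap | 2

Partition songs by genre; compute COUNT(*) within each group.
  classical: ids {1, 4, 8} → COUNT(*)=3
  folk: ids {2, 6, 7, 9} → COUNT(*)=4
  rap: ids {3, 5} → COUNT(*)=2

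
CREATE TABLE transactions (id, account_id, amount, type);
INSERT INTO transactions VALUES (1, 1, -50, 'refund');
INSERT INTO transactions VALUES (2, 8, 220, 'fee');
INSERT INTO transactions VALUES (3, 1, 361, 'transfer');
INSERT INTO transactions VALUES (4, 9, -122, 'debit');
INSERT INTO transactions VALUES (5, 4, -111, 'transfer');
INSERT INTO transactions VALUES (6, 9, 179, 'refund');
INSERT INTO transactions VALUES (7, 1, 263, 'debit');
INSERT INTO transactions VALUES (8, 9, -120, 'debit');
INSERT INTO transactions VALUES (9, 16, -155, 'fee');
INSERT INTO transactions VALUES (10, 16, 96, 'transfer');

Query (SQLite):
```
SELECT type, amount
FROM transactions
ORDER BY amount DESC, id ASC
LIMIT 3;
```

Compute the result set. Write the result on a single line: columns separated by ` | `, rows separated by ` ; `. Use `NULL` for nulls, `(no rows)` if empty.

transfer | 361 ; debit | 263 ; fee | 220

Sort by amount desc, tiebreak id asc: (361, id=3), (263, id=7), (220, id=2), (179, id=6), (96, id=10), (-50, id=1) …. Take first 3.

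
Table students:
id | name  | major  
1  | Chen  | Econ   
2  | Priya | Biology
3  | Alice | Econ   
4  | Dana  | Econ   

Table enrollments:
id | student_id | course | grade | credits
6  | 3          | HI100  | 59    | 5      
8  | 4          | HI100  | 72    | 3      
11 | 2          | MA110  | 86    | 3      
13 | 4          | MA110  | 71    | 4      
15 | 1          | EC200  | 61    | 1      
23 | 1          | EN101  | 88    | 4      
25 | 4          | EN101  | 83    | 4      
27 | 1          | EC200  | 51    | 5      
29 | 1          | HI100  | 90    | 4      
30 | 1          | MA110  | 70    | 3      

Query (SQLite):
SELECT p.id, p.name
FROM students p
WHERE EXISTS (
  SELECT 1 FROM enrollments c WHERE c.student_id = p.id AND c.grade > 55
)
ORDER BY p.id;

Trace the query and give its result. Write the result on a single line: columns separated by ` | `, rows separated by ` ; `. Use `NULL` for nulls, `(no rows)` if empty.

For each students row, check whether any enrollments with matching student_id has grade > 55.
Keep rows where that is true.

1 | Chen ; 2 | Priya ; 3 | Alice ; 4 | Dana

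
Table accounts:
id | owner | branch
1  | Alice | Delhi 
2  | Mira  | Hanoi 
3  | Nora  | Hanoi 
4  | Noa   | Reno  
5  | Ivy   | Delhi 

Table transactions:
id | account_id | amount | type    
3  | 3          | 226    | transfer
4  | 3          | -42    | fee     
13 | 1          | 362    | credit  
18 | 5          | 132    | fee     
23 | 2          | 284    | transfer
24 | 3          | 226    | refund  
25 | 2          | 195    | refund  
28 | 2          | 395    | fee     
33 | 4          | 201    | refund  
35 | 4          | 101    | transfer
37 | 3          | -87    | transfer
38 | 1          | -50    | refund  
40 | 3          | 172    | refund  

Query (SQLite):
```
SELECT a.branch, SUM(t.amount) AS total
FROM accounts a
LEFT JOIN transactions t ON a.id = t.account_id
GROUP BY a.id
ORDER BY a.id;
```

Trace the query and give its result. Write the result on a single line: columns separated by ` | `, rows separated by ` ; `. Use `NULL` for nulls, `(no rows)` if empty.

Delhi | 312 ; Hanoi | 874 ; Hanoi | 495 ; Reno | 302 ; Delhi | 132

LEFT JOIN keeps every accounts row; unmatched ones get NULL for transactions columns.
Group by accounts.id and compute SUM(t.amount). SUM over an all-NULL group is NULL.
  1: ids {13, 38} → SUM(t.amount)=312
  2: ids {23, 25, 28} → SUM(t.amount)=874
  3: ids {3, 4, 24, 37, 40} → SUM(t.amount)=495
  4: ids {33, 35} → SUM(t.amount)=302
  5: ids {18} → SUM(t.amount)=132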